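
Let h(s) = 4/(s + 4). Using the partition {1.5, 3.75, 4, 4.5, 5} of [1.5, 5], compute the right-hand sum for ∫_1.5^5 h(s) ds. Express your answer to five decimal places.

Subinterval widths: 2.25, 0.25, 0.5, 0.5.
Right endpoints: 3.75, 4, 4.5, 5.
h(3.75) = 16/31, h(4) = 0.5, h(4.5) = 8/17, h(5) = 4/9.
Sum = Σ Δs_i · h(s_i).
Sum ≈ 1.74381.

1.74381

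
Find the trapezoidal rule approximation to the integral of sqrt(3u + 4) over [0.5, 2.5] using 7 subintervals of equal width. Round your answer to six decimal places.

Δu = (2.5 − 0.5)/7 = 2/7.
f(0.5) ≈ 2.345208, f(11/14) ≈ 2.521338, f(15/14) ≈ 2.685942, f(19/14) ≈ 2.841026, f(23/14) ≈ 2.988072, f(27/14) ≈ 3.128213, f(31/14) ≈ 3.262339, f(2.5) ≈ 3.391165.
T_7 = (Δu/2)·[f(u_0) + 2f(u_1) + ... + 2f(u_{6}) + f(u_7)].
Sum ≈ 5.798604.

5.798604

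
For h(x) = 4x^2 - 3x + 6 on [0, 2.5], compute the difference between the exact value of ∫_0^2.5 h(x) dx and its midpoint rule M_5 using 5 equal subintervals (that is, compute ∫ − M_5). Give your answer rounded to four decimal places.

Exact integral: ∫_0^2.5 h(x) dx ≈ 26.458333.
M_5 = 26.25.
Error ≈ 26.458333 − 26.25 ≈ 0.2083.

0.2083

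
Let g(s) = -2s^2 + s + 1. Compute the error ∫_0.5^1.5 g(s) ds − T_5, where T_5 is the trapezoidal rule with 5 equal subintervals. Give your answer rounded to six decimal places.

0.013333

Exact integral: ∫_0.5^1.5 g(s) ds ≈ -0.16666667.
T_5 = -0.18.
Error ≈ -0.16666667 − (-0.18) ≈ 0.013333.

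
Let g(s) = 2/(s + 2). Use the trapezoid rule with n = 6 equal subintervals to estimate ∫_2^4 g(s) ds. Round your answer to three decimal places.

Δs = (4 − 2)/6 = 1/3.
g(2) = 0.5, g(7/3) = 6/13, g(8/3) = 3/7, g(3) = 0.4, g(10/3) = 0.375, g(11/3) = 6/17, g(4) = 1/3.
T_6 = (Δs/2)·[g(s_0) + 2g(s_1) + ... + 2g(s_{5}) + g(s_6)].
Sum ≈ 0.812.

0.812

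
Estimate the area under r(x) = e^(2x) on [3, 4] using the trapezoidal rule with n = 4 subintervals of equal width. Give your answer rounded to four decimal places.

Δx = (4 − 3)/4 = 0.25.
r(3) ≈ 403.4288, r(3.25) ≈ 665.1416, r(3.5) ≈ 1096.6332, r(3.75) ≈ 1808.0424, r(4) ≈ 2980.9580.
T_4 = (Δx/2)·[r(x_0) + 2r(x_1) + 2r(x_2) + 2r(x_3) + r(x_4)].
Sum ≈ 1315.5026.

1315.5026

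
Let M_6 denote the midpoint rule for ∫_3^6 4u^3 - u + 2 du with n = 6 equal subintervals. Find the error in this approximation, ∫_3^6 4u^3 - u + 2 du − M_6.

Exact integral: ∫_3^6 f(u) du = 1207.5.
M_6 = 1204.125.
Error = 1207.5 − 1204.125 = 3.375.

3.375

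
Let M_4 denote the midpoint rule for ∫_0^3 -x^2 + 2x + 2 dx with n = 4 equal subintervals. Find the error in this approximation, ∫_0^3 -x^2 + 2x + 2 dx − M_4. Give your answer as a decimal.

Exact integral: ∫_0^3 f(x) dx = 6.
M_4 = 6.140625.
Error = 6 − 6.140625 = -0.140625.

-0.140625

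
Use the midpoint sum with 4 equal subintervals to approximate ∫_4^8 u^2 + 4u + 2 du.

253

Δu = (8 − 4)/4 = 1.
Midpoints: 4.5, 5.5, 6.5, 7.5.
f(4.5) = 40.25, f(5.5) = 54.25, f(6.5) = 70.25, f(7.5) = 88.25.
Sum = Δu · [f(4.5) + f(5.5) + f(6.5) + f(7.5)].
Sum = 253.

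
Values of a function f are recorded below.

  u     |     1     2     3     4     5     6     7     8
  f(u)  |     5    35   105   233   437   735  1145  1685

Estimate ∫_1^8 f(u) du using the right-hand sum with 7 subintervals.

4375

Δu = 1.
Sum = 1·[35 + 105 + 233 + 437 + 735 + 1145 + 1685] = 4375.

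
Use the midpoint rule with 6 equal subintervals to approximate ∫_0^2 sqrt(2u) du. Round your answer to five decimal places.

2.68092

Δu = (2 − 0)/6 = 1/3.
Midpoints: 1/6, 0.5, 5/6, 7/6, 1.5, 11/6.
f(1/6) ≈ 0.57735, f(0.5) ≈ 1.00000, f(5/6) ≈ 1.29099, f(7/6) ≈ 1.52753, f(1.5) ≈ 1.73205, f(11/6) ≈ 1.91485.
Sum = Δu · [f(1/6) + f(0.5) + f(5/6) + ...].
Sum ≈ 2.68092.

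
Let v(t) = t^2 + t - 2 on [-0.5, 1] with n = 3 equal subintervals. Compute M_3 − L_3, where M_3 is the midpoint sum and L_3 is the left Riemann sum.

M_3 = -2.28125.
L_3 = -2.75.
M_3 − L_3 = 0.46875.

0.46875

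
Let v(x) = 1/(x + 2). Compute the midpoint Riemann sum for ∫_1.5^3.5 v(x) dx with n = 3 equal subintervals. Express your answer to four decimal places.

Δx = (3.5 − 1.5)/3 = 2/3.
Midpoints: 11/6, 2.5, 19/6.
v(11/6) = 6/23, v(2.5) = 2/9, v(19/6) = 6/31.
Sum = Δx · [v(11/6) + v(2.5) + v(19/6)].
Sum ≈ 0.4511.

0.4511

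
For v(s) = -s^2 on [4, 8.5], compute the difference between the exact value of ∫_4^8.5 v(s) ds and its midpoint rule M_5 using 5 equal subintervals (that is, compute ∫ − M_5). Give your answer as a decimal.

Exact integral: ∫_4^8.5 v(s) ds = -183.375.
M_5 = -183.07125.
Error = -183.375 − (-183.07125) = -0.30375.

-0.30375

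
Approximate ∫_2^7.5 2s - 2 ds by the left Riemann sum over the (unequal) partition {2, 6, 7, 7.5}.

Subinterval widths: 4, 1, 0.5.
Left endpoints: 2, 6, 7.
f(2) = 2, f(6) = 10, f(7) = 12.
Sum = Σ Δs_i · f(s_i).
Sum = 24.

24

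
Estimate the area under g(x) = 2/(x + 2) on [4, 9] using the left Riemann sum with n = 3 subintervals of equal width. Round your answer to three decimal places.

1.347

Δx = (9 − 4)/3 = 5/3.
Left endpoints: 4, 17/3, 22/3.
g(4) = 1/3, g(17/3) = 6/23, g(22/3) = 3/14.
Sum = Δx · [g(4) + g(17/3) + g(22/3)].
Sum ≈ 1.347.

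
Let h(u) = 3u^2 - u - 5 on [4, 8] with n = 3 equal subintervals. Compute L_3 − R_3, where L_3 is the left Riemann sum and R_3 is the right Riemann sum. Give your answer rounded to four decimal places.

-186.6667

L_3 ≈ 314.222222.
R_3 ≈ 500.888889.
L_3 − R_3 ≈ -186.6667.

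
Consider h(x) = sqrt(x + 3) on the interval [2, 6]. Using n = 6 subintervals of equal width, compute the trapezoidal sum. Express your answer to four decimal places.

Δx = (6 − 2)/6 = 2/3.
h(2) ≈ 2.2361, h(8/3) ≈ 2.3805, h(10/3) ≈ 2.5166, h(4) ≈ 2.6458, h(14/3) ≈ 2.7689, h(16/3) ≈ 2.8868, h(6) ≈ 3.0000.
T_6 = (Δx/2)·[h(x_0) + 2h(x_1) + ... + 2h(x_{5}) + h(x_6)].
Sum ≈ 10.5443.

10.5443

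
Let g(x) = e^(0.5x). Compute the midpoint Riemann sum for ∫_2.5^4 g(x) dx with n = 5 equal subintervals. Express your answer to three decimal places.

7.790

Δx = (4 − 2.5)/5 = 0.3.
Midpoints: 2.65, 2.95, 3.25, 3.55, 3.85.
g(2.65) ≈ 3.762, g(2.95) ≈ 4.371, g(3.25) ≈ 5.078, g(3.55) ≈ 5.900, g(3.85) ≈ 6.855.
Sum = Δx · [g(2.65) + g(2.95) + g(3.25) + g(3.55) + g(3.85)].
Sum ≈ 7.790.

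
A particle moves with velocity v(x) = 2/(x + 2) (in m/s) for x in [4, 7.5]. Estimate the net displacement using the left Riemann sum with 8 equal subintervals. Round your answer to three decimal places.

0.946

Δx = (7.5 − 4)/8 = 0.4375.
Left endpoints: 4, 4.4375, 4.875, 5.3125, 5.75, 6.1875, 6.625, 7.0625.
v(4) = 1/3, v(4.4375) = 32/103, v(4.875) = 16/55, v(5.3125) = 32/117, v(5.75) = 8/31, v(6.1875) = 32/131, v(6.625) = 16/69, v(7.0625) = 32/145.
Sum = Δx · [v(4) + v(4.4375) + v(4.875) + ...].
Sum ≈ 0.946.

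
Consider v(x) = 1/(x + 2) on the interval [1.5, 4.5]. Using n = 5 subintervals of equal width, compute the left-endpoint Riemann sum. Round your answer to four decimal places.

0.6603

Δx = (4.5 − 1.5)/5 = 0.6.
Left endpoints: 1.5, 2.1, 2.7, 3.3, 3.9.
v(1.5) = 2/7, v(2.1) = 10/41, v(2.7) = 10/47, v(3.3) = 10/53, v(3.9) = 10/59.
Sum = Δx · [v(1.5) + v(2.1) + v(2.7) + v(3.3) + v(3.9)].
Sum ≈ 0.6603.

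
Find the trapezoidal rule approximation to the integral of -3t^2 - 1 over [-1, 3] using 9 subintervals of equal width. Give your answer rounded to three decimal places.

Δt = (3 − (-1))/9 = 4/9.
f(-1) = -4, f(-5/9) = -52/27, f(-1/9) = -28/27, f(1/3) = -4/3, f(7/9) = -76/27, f(11/9) = -148/27, f(5/3) = -28/3, f(19/9) = -388/27, f(23/9) = -556/27, f(3) = -28.
T_9 = (Δt/2)·[f(t_0) + 2f(t_1) + ... + 2f(t_{8}) + f(t_9)].
Sum ≈ -32.395.

-32.395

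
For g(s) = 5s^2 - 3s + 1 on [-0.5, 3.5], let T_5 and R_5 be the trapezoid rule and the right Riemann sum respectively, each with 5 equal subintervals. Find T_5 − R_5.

T_5 = 59.8.
R_5 = 79.
T_5 − R_5 = -19.2.

-19.2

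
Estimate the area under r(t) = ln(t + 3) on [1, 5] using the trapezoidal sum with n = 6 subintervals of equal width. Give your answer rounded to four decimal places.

Δt = (5 − 1)/6 = 2/3.
r(1) ≈ 1.3863, r(5/3) ≈ 1.5404, r(7/3) ≈ 1.6740, r(3) ≈ 1.7918, r(11/3) ≈ 1.8971, r(13/3) ≈ 1.9924, r(5) ≈ 2.0794.
T_6 = (Δt/2)·[r(t_0) + 2r(t_1) + ... + 2r(t_{5}) + r(t_6)].
Sum ≈ 7.0857.

7.0857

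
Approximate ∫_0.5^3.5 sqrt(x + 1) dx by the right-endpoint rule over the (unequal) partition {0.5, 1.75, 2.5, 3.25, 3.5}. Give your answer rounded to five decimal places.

5.55251

Subinterval widths: 1.25, 0.75, 0.75, 0.25.
Right endpoints: 1.75, 2.5, 3.25, 3.5.
f(1.75) ≈ 1.65831, f(2.5) ≈ 1.87083, f(3.25) ≈ 2.06155, f(3.5) ≈ 2.12132.
Sum = Σ Δx_i · f(x_i).
Sum ≈ 5.55251.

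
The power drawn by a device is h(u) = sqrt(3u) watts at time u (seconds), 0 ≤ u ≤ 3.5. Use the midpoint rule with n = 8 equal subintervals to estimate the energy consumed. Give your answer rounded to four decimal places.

7.5877

Δu = (3.5 − 0)/8 = 0.4375.
Midpoints: 0.21875, 0.65625, 1.09375, 1.53125, 1.96875, 2.40625, 2.84375, 3.28125.
h(0.21875) ≈ 0.8101, h(0.65625) ≈ 1.4031, h(1.09375) ≈ 1.8114, h(1.53125) ≈ 2.1433, h(1.96875) ≈ 2.4303, h(2.40625) ≈ 2.6868, h(2.84375) ≈ 2.9208, h(3.28125) ≈ 3.1375.
Sum = Δu · [h(0.21875) + h(0.65625) + h(1.09375) + ...].
Sum ≈ 7.5877.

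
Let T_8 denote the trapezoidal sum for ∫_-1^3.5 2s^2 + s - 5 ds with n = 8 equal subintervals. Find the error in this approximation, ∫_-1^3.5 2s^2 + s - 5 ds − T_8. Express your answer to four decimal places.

-0.4746

Exact integral: ∫_-1^3.5 f(s) ds = 12.375.
T_8 ≈ 12.849609.
Error ≈ 12.375 − 12.849609 ≈ -0.4746.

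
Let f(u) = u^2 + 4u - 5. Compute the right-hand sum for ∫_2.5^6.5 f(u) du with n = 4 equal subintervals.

165

Δu = (6.5 − 2.5)/4 = 1.
Right endpoints: 3.5, 4.5, 5.5, 6.5.
f(3.5) = 21.25, f(4.5) = 33.25, f(5.5) = 47.25, f(6.5) = 63.25.
Sum = Δu · [f(3.5) + f(4.5) + f(5.5) + f(6.5)].
Sum = 165.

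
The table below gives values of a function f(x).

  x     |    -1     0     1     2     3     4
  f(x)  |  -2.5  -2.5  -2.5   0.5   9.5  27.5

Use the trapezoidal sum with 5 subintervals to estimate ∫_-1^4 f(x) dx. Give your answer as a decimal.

17.5

Δx = 1.
T_5 = (1/2)·[(-2.5) + 2·(-2.5) + 2·(-2.5) + 2·0.5 + 2·9.5 + 27.5] = 17.5.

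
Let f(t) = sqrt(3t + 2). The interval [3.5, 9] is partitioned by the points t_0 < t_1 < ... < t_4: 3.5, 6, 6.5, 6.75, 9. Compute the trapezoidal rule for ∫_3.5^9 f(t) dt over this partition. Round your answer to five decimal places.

24.82097

Subinterval widths: 2.5, 0.5, 0.25, 2.25.
f(3.5) ≈ 3.53553, f(6) ≈ 4.47214, f(6.5) ≈ 4.63681, f(6.75) ≈ 4.71699, f(9) ≈ 5.38516.
On each subinterval the trapezoid contributes (Δt_i/2)·[f(t_{i-1}) + f(t_i)].
Sum ≈ 24.82097.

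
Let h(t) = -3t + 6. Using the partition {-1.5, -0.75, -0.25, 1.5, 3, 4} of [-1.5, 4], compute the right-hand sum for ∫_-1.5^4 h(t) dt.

Subinterval widths: 0.75, 0.5, 1.75, 1.5, 1.
Right endpoints: -0.75, -0.25, 1.5, 3, 4.
h(-0.75) = 8.25, h(-0.25) = 6.75, h(1.5) = 1.5, h(3) = -3, h(4) = -6.
Sum = Σ Δt_i · h(t_i).
Sum = 1.6875.

1.6875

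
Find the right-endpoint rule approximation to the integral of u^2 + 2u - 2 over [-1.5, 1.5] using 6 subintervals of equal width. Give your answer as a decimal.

Δu = (1.5 − (-1.5))/6 = 0.5.
Right endpoints: -1, -0.5, 0, 0.5, 1, 1.5.
f(-1) = -3, f(-0.5) = -2.75, f(0) = -2, f(0.5) = -0.75, f(1) = 1, f(1.5) = 3.25.
Sum = Δu · [f(-1) + f(-0.5) + f(0) + ...].
Sum = -2.125.

-2.125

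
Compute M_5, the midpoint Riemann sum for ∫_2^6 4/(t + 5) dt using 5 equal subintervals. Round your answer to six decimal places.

1.806649

Δt = (6 − 2)/5 = 0.8.
Midpoints: 2.4, 3.2, 4, 4.8, 5.6.
f(2.4) = 20/37, f(3.2) = 20/41, f(4) = 4/9, f(4.8) = 20/49, f(5.6) = 20/53.
Sum = Δt · [f(2.4) + f(3.2) + f(4) + f(4.8) + f(5.6)].
Sum ≈ 1.806649.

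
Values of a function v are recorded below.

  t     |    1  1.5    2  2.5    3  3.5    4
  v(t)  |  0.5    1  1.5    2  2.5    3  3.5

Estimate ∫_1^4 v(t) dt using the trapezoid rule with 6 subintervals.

6

Δt = 0.5.
T_6 = (0.5/2)·[0.5 + 2·1 + 2·1.5 + 2·2 + 2·2.5 + 2·3 + 3.5] = 6.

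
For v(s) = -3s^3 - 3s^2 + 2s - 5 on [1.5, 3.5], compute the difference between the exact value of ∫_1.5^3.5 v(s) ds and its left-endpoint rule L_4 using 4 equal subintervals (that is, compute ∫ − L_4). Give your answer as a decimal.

Exact integral: ∫_1.5^3.5 v(s) ds = -148.25.
L_4 = -114.25.
Error = -148.25 − (-114.25) = -34.

-34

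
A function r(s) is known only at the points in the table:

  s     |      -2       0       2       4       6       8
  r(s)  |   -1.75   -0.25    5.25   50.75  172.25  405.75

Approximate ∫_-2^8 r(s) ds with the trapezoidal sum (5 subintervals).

Δs = 2.
T_5 = (2/2)·[(-1.75) + 2·(-0.25) + 2·5.25 + 2·50.75 + 2·172.25 + 405.75] = 860.

860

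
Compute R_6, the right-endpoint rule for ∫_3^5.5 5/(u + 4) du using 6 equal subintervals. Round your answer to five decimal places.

1.48842

Δu = (5.5 − 3)/6 = 5/12.
Right endpoints: 41/12, 23/6, 4.25, 14/3, 61/12, 5.5.
f(41/12) = 60/89, f(23/6) = 30/47, f(4.25) = 20/33, f(14/3) = 15/26, f(61/12) = 60/109, f(5.5) = 10/19.
Sum = Δu · [f(41/12) + f(23/6) + f(4.25) + ...].
Sum ≈ 1.48842.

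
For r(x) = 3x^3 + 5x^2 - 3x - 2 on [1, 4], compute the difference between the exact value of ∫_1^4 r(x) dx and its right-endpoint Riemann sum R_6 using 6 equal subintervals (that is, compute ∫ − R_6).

Exact integral: ∫_1^4 r(x) dx = 267.75.
R_6 = 334.9375.
Error = 267.75 − 334.9375 = -67.1875.

-67.1875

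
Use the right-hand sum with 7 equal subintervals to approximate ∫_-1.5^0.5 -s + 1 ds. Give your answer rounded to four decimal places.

Δs = (0.5 − (-1.5))/7 = 2/7.
Right endpoints: -17/14, -13/14, -9/14, -5/14, -1/14, 3/14, 0.5.
f(-17/14) = 31/14, f(-13/14) = 27/14, f(-9/14) = 23/14, f(-5/14) = 19/14, f(-1/14) = 15/14, f(3/14) = 11/14, f(0.5) = 0.5.
Sum = Δs · [f(-17/14) + f(-13/14) + f(-9/14) + ...].
Sum ≈ 2.7143.

2.7143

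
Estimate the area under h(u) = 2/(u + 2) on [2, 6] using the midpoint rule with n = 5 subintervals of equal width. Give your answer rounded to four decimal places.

Δu = (6 − 2)/5 = 0.8.
Midpoints: 2.4, 3.2, 4, 4.8, 5.6.
h(2.4) = 5/11, h(3.2) = 5/13, h(4) = 1/3, h(4.8) = 5/17, h(5.6) = 5/19.
Sum = Δu · [h(2.4) + h(3.2) + h(4) + h(4.8) + h(5.6)].
Sum ≈ 1.3838.

1.3838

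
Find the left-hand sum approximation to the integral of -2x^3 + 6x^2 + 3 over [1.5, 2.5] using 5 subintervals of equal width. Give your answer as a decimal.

10.51

Δx = (2.5 − 1.5)/5 = 0.2.
Left endpoints: 1.5, 1.7, 1.9, 2.1, 2.3.
f(1.5) = 9.75, f(1.7) = 10.514, f(1.9) = 10.942, f(2.1) = 10.938, f(2.3) = 10.406.
Sum = Δx · [f(1.5) + f(1.7) + f(1.9) + f(2.1) + f(2.3)].
Sum = 10.51.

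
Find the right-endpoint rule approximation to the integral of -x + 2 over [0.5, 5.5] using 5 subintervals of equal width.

Δx = (5.5 − 0.5)/5 = 1.
Right endpoints: 1.5, 2.5, 3.5, 4.5, 5.5.
f(1.5) = 0.5, f(2.5) = -0.5, f(3.5) = -1.5, f(4.5) = -2.5, f(5.5) = -3.5.
Sum = Δx · [f(1.5) + f(2.5) + f(3.5) + f(4.5) + f(5.5)].
Sum = -7.5.

-7.5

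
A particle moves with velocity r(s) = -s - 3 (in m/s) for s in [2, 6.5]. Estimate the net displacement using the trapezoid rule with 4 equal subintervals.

-32.625

Δs = (6.5 − 2)/4 = 1.125.
r(2) = -5, r(3.125) = -6.125, r(4.25) = -7.25, r(5.375) = -8.375, r(6.5) = -9.5.
T_4 = (Δs/2)·[r(s_0) + 2r(s_1) + 2r(s_2) + 2r(s_3) + r(s_4)].
Sum = -32.625.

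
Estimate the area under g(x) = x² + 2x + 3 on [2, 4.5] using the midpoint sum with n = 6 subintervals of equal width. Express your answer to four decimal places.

51.4222

Δx = (4.5 − 2)/6 = 5/12.
Midpoints: 53/24, 2.625, 73/24, 83/24, 3.875, 103/24.
g(53/24) = 7081/576, g(2.625) = 15.140625, g(73/24) = 10561/576, g(83/24) = 12601/576, g(3.875) = 25.765625, g(103/24) = 17281/576.
Sum = Δx · [g(53/24) + g(2.625) + g(73/24) + ...].
Sum ≈ 51.4222.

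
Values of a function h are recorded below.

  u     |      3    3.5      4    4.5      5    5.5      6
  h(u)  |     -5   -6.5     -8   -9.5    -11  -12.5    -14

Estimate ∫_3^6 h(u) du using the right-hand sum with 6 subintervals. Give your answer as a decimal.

-30.75

Δu = 0.5.
Sum = 0.5·[(-6.5) + (-8) + (-9.5) + (-11) + (-12.5) + (-14)] = -30.75.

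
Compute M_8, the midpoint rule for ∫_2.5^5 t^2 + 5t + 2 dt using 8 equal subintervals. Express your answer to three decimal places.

88.313

Δt = (5 − 2.5)/8 = 0.3125.
Midpoints: 2.65625, 2.96875, 3.28125, 3.59375, 3.90625, 4.21875, 4.53125, 4.84375.
f(2.65625) = 22873/1024, f(2.96875) = 26273/1024, f(3.28125) = 29873/1024, f(3.59375) = 33673/1024, f(3.90625) = 37673/1024, f(4.21875) = 41873/1024, f(4.53125) = 46273/1024, f(4.84375) = 50873/1024.
Sum = Δt · [f(2.65625) + f(2.96875) + f(3.28125) + ...].
Sum ≈ 88.313.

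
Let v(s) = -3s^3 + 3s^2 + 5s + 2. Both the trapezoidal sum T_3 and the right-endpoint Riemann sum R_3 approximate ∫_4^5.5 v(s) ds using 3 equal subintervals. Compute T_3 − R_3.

64.21875

T_3 = -355.78125.
R_3 = -420.
T_3 − R_3 = 64.21875.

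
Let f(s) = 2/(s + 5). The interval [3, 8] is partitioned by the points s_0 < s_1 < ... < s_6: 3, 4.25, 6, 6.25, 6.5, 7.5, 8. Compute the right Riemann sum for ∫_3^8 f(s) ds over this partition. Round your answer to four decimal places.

0.9133

Subinterval widths: 1.25, 1.75, 0.25, 0.25, 1, 0.5.
Right endpoints: 4.25, 6, 6.25, 6.5, 7.5, 8.
f(4.25) = 8/37, f(6) = 2/11, f(6.25) = 8/45, f(6.5) = 4/23, f(7.5) = 0.16, f(8) = 2/13.
Sum = Σ Δs_i · f(s_i).
Sum ≈ 0.9133.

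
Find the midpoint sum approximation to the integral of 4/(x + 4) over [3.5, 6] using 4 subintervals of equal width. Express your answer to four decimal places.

1.1502

Δx = (6 − 3.5)/4 = 0.625.
Midpoints: 3.8125, 4.4375, 5.0625, 5.6875.
f(3.8125) = 0.512, f(4.4375) = 64/135, f(5.0625) = 64/145, f(5.6875) = 64/155.
Sum = Δx · [f(3.8125) + f(4.4375) + f(5.0625) + f(5.6875)].
Sum ≈ 1.1502.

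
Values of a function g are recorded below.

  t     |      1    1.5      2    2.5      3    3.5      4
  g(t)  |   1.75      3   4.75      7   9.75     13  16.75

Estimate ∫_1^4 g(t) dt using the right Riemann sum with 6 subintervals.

Δt = 0.5.
Sum = 0.5·[3 + 4.75 + 7 + 9.75 + 13 + 16.75] = 27.125.

27.125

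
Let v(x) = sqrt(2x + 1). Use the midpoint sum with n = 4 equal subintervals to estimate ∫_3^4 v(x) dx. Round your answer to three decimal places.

2.827

Δx = (4 − 3)/4 = 0.25.
Midpoints: 3.125, 3.375, 3.625, 3.875.
v(3.125) ≈ 2.693, v(3.375) ≈ 2.784, v(3.625) ≈ 2.872, v(3.875) ≈ 2.958.
Sum = Δx · [v(3.125) + v(3.375) + v(3.625) + v(3.875)].
Sum ≈ 2.827.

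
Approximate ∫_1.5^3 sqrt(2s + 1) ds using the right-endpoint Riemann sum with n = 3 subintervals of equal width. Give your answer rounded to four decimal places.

3.6657

Δs = (3 − 1.5)/3 = 0.5.
Right endpoints: 2, 2.5, 3.
f(2) ≈ 2.2361, f(2.5) ≈ 2.4495, f(3) ≈ 2.6458.
Sum = Δs · [f(2) + f(2.5) + f(3)].
Sum ≈ 3.6657.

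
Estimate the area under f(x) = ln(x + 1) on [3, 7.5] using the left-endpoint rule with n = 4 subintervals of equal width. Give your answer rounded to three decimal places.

7.707

Δx = (7.5 − 3)/4 = 1.125.
Left endpoints: 3, 4.125, 5.25, 6.375.
f(3) ≈ 1.386, f(4.125) ≈ 1.634, f(5.25) ≈ 1.833, f(6.375) ≈ 1.998.
Sum = Δx · [f(3) + f(4.125) + f(5.25) + f(6.375)].
Sum ≈ 7.707.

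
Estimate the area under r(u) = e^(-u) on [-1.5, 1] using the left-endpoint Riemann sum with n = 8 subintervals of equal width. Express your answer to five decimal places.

4.79002

Δu = (1 − (-1.5))/8 = 0.3125.
Left endpoints: -1.5, -1.1875, -0.875, -0.5625, -0.25, 0.0625, 0.375, 0.6875.
r(-1.5) ≈ 4.48169, r(-1.1875) ≈ 3.27887, r(-0.875) ≈ 2.39888, r(-0.5625) ≈ 1.75505, r(-0.25) ≈ 1.28403, r(0.0625) ≈ 0.93941, r(0.375) ≈ 0.68729, r(0.6875) ≈ 0.50283.
Sum = Δu · [r(-1.5) + r(-1.1875) + r(-0.875) + ...].
Sum ≈ 4.79002.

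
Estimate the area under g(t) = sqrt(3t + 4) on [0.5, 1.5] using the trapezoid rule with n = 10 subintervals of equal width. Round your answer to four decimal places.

Δt = (1.5 − 0.5)/10 = 0.1.
g(0.5) ≈ 2.3452, g(0.6) ≈ 2.4083, g(0.7) ≈ 2.4698, g(0.8) ≈ 2.5298, g(0.9) ≈ 2.5884, g(1) ≈ 2.6458, g(1.1) ≈ 2.7019, g(1.2) ≈ 2.7568, g(1.3) ≈ 2.8107, g(1.4) ≈ 2.8636, g(1.5) ≈ 2.9155.
T_10 = (Δt/2)·[g(t_0) + 2g(t_1) + ... + 2g(t_{9}) + g(t_10)].
Sum ≈ 2.6405.

2.6405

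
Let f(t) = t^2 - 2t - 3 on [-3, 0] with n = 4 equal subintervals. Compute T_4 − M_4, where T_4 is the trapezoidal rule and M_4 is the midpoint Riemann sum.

T_4 = 9.28125.
M_4 = 8.859375.
T_4 − M_4 = 0.421875.

0.421875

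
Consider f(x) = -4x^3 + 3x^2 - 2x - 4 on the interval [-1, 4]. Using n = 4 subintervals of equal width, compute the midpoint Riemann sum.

Δx = (4 − (-1))/4 = 1.25.
Midpoints: -0.375, 0.875, 2.125, 3.375.
f(-0.375) = -2.6171875, f(0.875) = -6.1328125, f(2.125) = -33.0859375, f(3.375) = -130.3515625.
Sum = Δx · [f(-0.375) + f(0.875) + f(2.125) + f(3.375)].
Sum = -215.234375.

-215.234375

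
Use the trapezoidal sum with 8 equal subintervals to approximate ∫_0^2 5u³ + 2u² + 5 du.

35.6875

Δu = (2 − 0)/8 = 0.25.
f(0) = 5, f(0.25) = 5.203125, f(0.5) = 6.125, f(0.75) = 8.234375, f(1) = 12, f(1.25) = 17.890625, f(1.5) = 26.375, f(1.75) = 37.921875, f(2) = 53.
T_8 = (Δu/2)·[f(u_0) + 2f(u_1) + ... + 2f(u_{7}) + f(u_8)].
Sum = 35.6875.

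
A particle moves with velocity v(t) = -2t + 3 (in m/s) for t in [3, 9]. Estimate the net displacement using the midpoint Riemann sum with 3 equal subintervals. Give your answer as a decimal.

-54

Δt = (9 − 3)/3 = 2.
Midpoints: 4, 6, 8.
v(4) = -5, v(6) = -9, v(8) = -13.
Sum = Δt · [v(4) + v(6) + v(8)].
Sum = -54.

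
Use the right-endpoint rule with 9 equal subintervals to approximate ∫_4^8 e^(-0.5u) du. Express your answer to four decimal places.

0.2090

Δu = (8 − 4)/9 = 4/9.
Right endpoints: 40/9, 44/9, 16/3, 52/9, 56/9, 20/3, 64/9, 68/9, 8.
f(40/9) ≈ 0.1084, f(44/9) ≈ 0.0868, f(16/3) ≈ 0.0695, f(52/9) ≈ 0.0556, f(56/9) ≈ 0.0446, f(20/3) ≈ 0.0357, f(64/9) ≈ 0.0286, f(68/9) ≈ 0.0229, f(8) ≈ 0.0183.
Sum = Δu · [f(40/9) + f(44/9) + f(16/3) + ...].
Sum ≈ 0.2090.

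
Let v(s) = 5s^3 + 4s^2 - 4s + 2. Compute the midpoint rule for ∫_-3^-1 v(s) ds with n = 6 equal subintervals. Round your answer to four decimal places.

Δs = (-1 − (-3))/6 = 1/3.
Midpoints: -17/6, -2.5, -13/6, -11/6, -1.5, -7/6.
v(-17/6) = -14749/216, v(-2.5) = -41.125, v(-13/6) = -4625/216, v(-11/6) = -1735/216, v(-1.5) = 0.125, v(-7/6) = 901/216.
Sum = Δs · [v(-17/6) + v(-2.5) + v(-13/6) + ...].
Sum ≈ -44.8519.

-44.8519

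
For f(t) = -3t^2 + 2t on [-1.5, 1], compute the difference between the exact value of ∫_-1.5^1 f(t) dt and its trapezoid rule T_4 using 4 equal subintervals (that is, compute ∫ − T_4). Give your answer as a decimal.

0.48828125

Exact integral: ∫_-1.5^1 f(t) dt = -5.625.
T_4 = -6.11328125.
Error = -5.625 − (-6.11328125) = 0.48828125.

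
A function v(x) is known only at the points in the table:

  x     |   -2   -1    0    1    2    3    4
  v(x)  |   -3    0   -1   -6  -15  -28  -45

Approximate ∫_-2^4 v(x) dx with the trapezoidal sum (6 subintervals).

-74

Δx = 1.
T_6 = (1/2)·[(-3) + 2·0 + 2·(-1) + 2·(-6) + 2·(-15) + 2·(-28) + (-45)] = -74.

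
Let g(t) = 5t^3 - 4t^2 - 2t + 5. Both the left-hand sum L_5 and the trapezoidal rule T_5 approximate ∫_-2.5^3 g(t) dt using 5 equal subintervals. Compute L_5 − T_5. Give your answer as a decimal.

L_5 = -85.0575.
T_5 = 20.06125.
L_5 − T_5 = -105.11875.

-105.11875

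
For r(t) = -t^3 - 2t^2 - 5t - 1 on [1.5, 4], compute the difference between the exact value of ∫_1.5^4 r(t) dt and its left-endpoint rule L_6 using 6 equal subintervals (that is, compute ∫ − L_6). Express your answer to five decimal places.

Exact integral: ∫_1.5^4 r(t) dt ≈ -140.0260417.
L_6 ≈ -119.8039641.
Error ≈ -140.0260417 − (-119.8039641) ≈ -20.22208.

-20.22208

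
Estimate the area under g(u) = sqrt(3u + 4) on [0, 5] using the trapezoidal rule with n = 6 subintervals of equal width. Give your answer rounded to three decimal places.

Δu = (5 − 0)/6 = 5/6.
g(0) ≈ 2.000, g(5/6) ≈ 2.550, g(5/3) ≈ 3.000, g(2.5) ≈ 3.391, g(10/3) ≈ 3.742, g(25/6) ≈ 4.062, g(5) ≈ 4.359.
T_6 = (Δu/2)·[g(u_0) + 2g(u_1) + ... + 2g(u_{5}) + g(u_6)].
Sum ≈ 16.603.

16.603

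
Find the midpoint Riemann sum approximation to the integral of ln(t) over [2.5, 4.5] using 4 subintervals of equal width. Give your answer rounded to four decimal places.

Δt = (4.5 − 2.5)/4 = 0.5.
Midpoints: 2.75, 3.25, 3.75, 4.25.
f(2.75) ≈ 1.0116, f(3.25) ≈ 1.1787, f(3.75) ≈ 1.3218, f(4.25) ≈ 1.4469.
Sum = Δt · [f(2.75) + f(3.25) + f(3.75) + f(4.25)].
Sum ≈ 2.4795.

2.4795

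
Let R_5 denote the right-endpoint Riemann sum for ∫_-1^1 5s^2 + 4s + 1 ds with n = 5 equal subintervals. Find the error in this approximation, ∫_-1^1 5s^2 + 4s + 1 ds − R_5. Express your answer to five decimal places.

Exact integral: ∫_-1^1 f(s) ds ≈ 5.3333333.
R_5 = 7.2.
Error ≈ 5.3333333 − 7.2 ≈ -1.86667.

-1.86667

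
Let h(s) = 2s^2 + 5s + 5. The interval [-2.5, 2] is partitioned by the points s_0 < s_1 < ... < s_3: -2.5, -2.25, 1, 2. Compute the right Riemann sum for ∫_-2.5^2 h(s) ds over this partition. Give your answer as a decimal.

Subinterval widths: 0.25, 3.25, 1.
Right endpoints: -2.25, 1, 2.
h(-2.25) = 3.875, h(1) = 12, h(2) = 23.
Sum = Σ Δs_i · h(s_i).
Sum = 62.96875.

62.96875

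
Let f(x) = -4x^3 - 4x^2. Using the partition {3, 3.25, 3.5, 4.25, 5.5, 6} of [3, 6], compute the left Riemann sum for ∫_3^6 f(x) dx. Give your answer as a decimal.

-1113.65625

Subinterval widths: 0.25, 0.25, 0.75, 1.25, 0.5.
Left endpoints: 3, 3.25, 3.5, 4.25, 5.5.
f(3) = -144, f(3.25) = -179.5625, f(3.5) = -220.5, f(4.25) = -379.3125, f(5.5) = -786.5.
Sum = Σ Δx_i · f(x_i).
Sum = -1113.65625.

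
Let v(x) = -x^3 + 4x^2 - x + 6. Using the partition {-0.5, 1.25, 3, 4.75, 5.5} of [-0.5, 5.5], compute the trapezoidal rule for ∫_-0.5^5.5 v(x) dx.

7.0859375

Subinterval widths: 1.75, 1.75, 1.75, 0.75.
v(-0.5) = 7.625, v(1.25) = 9.046875, v(3) = 12, v(4.75) = -15.671875, v(5.5) = -44.875.
On each subinterval the trapezoid contributes (Δx_i/2)·[v(x_{i-1}) + v(x_i)].
Sum = 7.0859375.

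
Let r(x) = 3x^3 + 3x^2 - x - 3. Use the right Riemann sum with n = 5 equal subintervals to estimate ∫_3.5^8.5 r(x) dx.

5320.625

Δx = (8.5 − 3.5)/5 = 1.
Right endpoints: 4.5, 5.5, 6.5, 7.5, 8.5.
r(4.5) = 326.625, r(5.5) = 581.375, r(6.5) = 941.125, r(7.5) = 1423.875, r(8.5) = 2047.625.
Sum = Δx · [r(4.5) + r(5.5) + r(6.5) + r(7.5) + r(8.5)].
Sum = 5320.625.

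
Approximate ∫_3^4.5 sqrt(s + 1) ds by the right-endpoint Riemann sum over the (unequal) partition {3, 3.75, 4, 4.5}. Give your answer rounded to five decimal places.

Subinterval widths: 0.75, 0.25, 0.5.
Right endpoints: 3.75, 4, 4.5.
f(3.75) ≈ 2.17945, f(4) ≈ 2.23607, f(4.5) ≈ 2.34521.
Sum = Σ Δs_i · f(s_i).
Sum ≈ 3.36621.

3.36621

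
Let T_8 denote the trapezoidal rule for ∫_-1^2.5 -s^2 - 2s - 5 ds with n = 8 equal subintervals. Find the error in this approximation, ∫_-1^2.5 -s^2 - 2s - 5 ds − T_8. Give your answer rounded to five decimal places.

Exact integral: ∫_-1^2.5 f(s) ds ≈ -28.2916667.
T_8 ≈ -28.4033203.
Error ≈ -28.2916667 − (-28.4033203) ≈ 0.11165.

0.11165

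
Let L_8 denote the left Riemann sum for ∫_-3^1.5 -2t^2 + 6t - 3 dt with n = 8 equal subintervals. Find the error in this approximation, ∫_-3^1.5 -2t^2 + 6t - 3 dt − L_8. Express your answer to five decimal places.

11.86523

Exact integral: ∫_-3^1.5 f(t) dt = -54.
L_8 ≈ -65.8652344.
Error ≈ -54 − (-65.8652344) ≈ 11.86523.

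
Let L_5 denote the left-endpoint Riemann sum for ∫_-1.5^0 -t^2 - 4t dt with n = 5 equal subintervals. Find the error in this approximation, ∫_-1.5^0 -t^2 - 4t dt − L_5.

Exact integral: ∫_-1.5^0 f(t) dt = 3.375.
L_5 = 3.915.
Error = 3.375 − 3.915 = -0.54.

-0.54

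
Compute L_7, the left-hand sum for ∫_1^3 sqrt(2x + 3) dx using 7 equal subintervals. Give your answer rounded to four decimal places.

Δx = (3 − 1)/7 = 2/7.
Left endpoints: 1, 9/7, 11/7, 13/7, 15/7, 17/7, 19/7.
f(1) ≈ 2.2361, f(9/7) ≈ 2.3604, f(11/7) ≈ 2.4785, f(13/7) ≈ 2.5912, f(15/7) ≈ 2.6992, f(17/7) ≈ 2.8031, f(19/7) ≈ 2.9032.
Sum = Δx · [f(1) + f(9/7) + f(11/7) + ...].
Sum ≈ 5.1633.

5.1633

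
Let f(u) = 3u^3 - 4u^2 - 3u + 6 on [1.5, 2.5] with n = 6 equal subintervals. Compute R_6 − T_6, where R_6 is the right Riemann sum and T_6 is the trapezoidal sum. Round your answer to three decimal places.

1.479

R_6 ≈ 10.71065.
T_6 ≈ 9.23148.
R_6 − T_6 ≈ 1.479.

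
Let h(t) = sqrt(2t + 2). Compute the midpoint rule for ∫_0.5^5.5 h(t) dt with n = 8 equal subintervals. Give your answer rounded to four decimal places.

Δt = (5.5 − 0.5)/8 = 0.625.
Midpoints: 0.8125, 1.4375, 2.0625, 2.6875, 3.3125, 3.9375, 4.5625, 5.1875.
h(0.8125) ≈ 1.9039, h(1.4375) ≈ 2.2079, h(2.0625) ≈ 2.4749, h(2.6875) ≈ 2.7157, h(3.3125) ≈ 2.9368, h(3.9375) ≈ 3.1425, h(4.5625) ≈ 3.3354, h(5.1875) ≈ 3.5178.
Sum = Δt · [h(0.8125) + h(1.4375) + h(2.0625) + ...].
Sum ≈ 13.8969.

13.8969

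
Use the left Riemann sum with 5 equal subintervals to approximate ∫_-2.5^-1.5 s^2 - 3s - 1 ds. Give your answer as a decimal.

Δs = (-1.5 − (-2.5))/5 = 0.2.
Left endpoints: -2.5, -2.3, -2.1, -1.9, -1.7.
f(-2.5) = 12.75, f(-2.3) = 11.19, f(-2.1) = 9.71, f(-1.9) = 8.31, f(-1.7) = 6.99.
Sum = Δs · [f(-2.5) + f(-2.3) + f(-2.1) + f(-1.9) + f(-1.7)].
Sum = 9.79.

9.79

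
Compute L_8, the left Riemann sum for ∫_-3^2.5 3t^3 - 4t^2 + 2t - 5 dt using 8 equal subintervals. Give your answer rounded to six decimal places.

-172.763916

Δt = (2.5 − (-3))/8 = 0.6875.
Left endpoints: -3, -2.3125, -1.625, -0.9375, -0.25, 0.4375, 1.125, 1.8125.
f(-3) = -128, f(-2.3125) = -278999/4096, f(-1.625) = -16223/512, f(-0.9375) = -52685/4096, f(-0.25) = -5.796875, f(0.4375) = -19003/4096, f(1.125) = -1813/512, f(1.8125) = 13711/4096.
Sum = Δt · [f(-3) + f(-2.3125) + f(-1.625) + ...].
Sum ≈ -172.763916.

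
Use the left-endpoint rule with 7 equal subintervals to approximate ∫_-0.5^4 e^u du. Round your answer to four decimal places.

38.4839

Δu = (4 − (-0.5))/7 = 9/14.
Left endpoints: -0.5, 1/7, 11/14, 10/7, 29/14, 19/7, 47/14.
f(-0.5) ≈ 0.6065, f(1/7) ≈ 1.1536, f(11/14) ≈ 2.1940, f(10/7) ≈ 4.1727, f(29/14) ≈ 7.9362, f(19/7) ≈ 15.0938, f(47/14) ≈ 28.7071.
Sum = Δu · [f(-0.5) + f(1/7) + f(11/14) + ...].
Sum ≈ 38.4839.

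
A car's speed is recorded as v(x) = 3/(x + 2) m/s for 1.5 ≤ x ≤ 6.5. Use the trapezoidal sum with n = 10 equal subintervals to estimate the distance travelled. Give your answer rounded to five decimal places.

Δx = (6.5 − 1.5)/10 = 0.5.
v(1.5) = 6/7, v(2) = 0.75, v(2.5) = 2/3, v(3) = 0.6, v(3.5) = 6/11, v(4) = 0.5, v(4.5) = 6/13, v(5) = 3/7, v(5.5) = 0.4, v(6) = 0.375, v(6.5) = 6/17.
T_10 = (Δx/2)·[v(x_0) + 2v(x_1) + ... + 2v(x_{9}) + v(x_10)].
Sum ≈ 2.66614.

2.66614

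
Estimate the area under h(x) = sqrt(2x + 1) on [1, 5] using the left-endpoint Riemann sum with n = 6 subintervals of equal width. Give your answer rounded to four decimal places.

Δx = (5 − 1)/6 = 2/3.
Left endpoints: 1, 5/3, 7/3, 3, 11/3, 13/3.
h(1) ≈ 1.7321, h(5/3) ≈ 2.0817, h(7/3) ≈ 2.3805, h(3) ≈ 2.6458, h(11/3) ≈ 2.8868, h(13/3) ≈ 3.1091.
Sum = Δx · [h(1) + h(5/3) + h(7/3) + ...].
Sum ≈ 9.8905.

9.8905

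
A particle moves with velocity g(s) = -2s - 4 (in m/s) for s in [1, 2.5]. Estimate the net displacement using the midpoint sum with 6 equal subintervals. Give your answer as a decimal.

Δs = (2.5 − 1)/6 = 0.25.
Midpoints: 1.125, 1.375, 1.625, 1.875, 2.125, 2.375.
g(1.125) = -6.25, g(1.375) = -6.75, g(1.625) = -7.25, g(1.875) = -7.75, g(2.125) = -8.25, g(2.375) = -8.75.
Sum = Δs · [g(1.125) + g(1.375) + g(1.625) + ...].
Sum = -11.25.

-11.25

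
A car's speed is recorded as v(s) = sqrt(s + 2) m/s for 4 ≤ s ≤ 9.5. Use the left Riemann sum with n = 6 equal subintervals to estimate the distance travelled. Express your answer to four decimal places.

Δs = (9.5 − 4)/6 = 11/12.
Left endpoints: 4, 59/12, 35/6, 6.75, 23/3, 103/12.
v(4) ≈ 2.4495, v(59/12) ≈ 2.6300, v(35/6) ≈ 2.7988, v(6.75) ≈ 2.9580, v(23/3) ≈ 3.1091, v(103/12) ≈ 3.2532.
Sum = Δs · [v(4) + v(59/12) + v(35/6) + ...].
Sum ≈ 15.7654.

15.7654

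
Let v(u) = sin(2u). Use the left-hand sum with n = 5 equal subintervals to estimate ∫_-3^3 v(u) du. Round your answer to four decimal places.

Δu = (3 − (-3))/5 = 1.2.
Left endpoints: -3, -1.8, -0.6, 0.6, 1.8.
v(-3) ≈ 0.2794, v(-1.8) ≈ 0.4425, v(-0.6) ≈ -0.9320, v(0.6) ≈ 0.9320, v(1.8) ≈ -0.4425.
Sum = Δu · [v(-3) + v(-1.8) + v(-0.6) + v(0.6) + v(1.8)].
Sum ≈ 0.3353.

0.3353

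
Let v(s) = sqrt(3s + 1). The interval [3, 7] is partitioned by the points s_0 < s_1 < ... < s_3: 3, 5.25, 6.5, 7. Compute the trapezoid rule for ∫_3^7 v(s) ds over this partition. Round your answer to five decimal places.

15.85408

Subinterval widths: 2.25, 1.25, 0.5.
v(3) ≈ 3.16228, v(5.25) ≈ 4.09268, v(6.5) ≈ 4.52769, v(7) ≈ 4.69042.
On each subinterval the trapezoid contributes (Δs_i/2)·[v(s_{i-1}) + v(s_i)].
Sum ≈ 15.85408.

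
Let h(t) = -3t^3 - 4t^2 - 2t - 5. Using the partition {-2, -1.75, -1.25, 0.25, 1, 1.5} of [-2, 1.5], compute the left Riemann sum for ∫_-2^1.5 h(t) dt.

-12.76953125

Subinterval widths: 0.25, 0.5, 1.5, 0.75, 0.5.
Left endpoints: -2, -1.75, -1.25, 0.25, 1.
h(-2) = 7, h(-1.75) = 2.328125, h(-1.25) = -2.890625, h(0.25) = -5.796875, h(1) = -14.
Sum = Σ Δt_i · h(t_i).
Sum = -12.76953125.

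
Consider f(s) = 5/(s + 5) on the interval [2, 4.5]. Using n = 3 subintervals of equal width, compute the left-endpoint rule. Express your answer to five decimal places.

Δs = (4.5 − 2)/3 = 5/6.
Left endpoints: 2, 17/6, 11/3.
f(2) = 5/7, f(17/6) = 30/47, f(11/3) = 15/26.
Sum = Δs · [f(2) + f(17/6) + f(11/3)].
Sum ≈ 1.60792.

1.60792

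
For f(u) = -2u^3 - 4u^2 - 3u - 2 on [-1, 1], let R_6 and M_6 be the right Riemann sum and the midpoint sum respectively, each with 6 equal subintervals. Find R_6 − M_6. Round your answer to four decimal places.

-1.8889

R_6 ≈ -8.481481.
M_6 ≈ -6.592593.
R_6 − M_6 ≈ -1.8889.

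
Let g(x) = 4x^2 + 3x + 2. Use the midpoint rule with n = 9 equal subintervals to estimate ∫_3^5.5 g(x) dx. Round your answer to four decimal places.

Δx = (5.5 − 3)/9 = 5/18.
Midpoints: 113/36, 41/12, 133/36, 143/36, 4.25, 163/36, 173/36, 61/12, 193/36.
g(113/36) = 4117/81, g(41/12) = 1061/18, g(133/36) = 5482/81, g(143/36) = 12479/162, g(4.25) = 87, g(163/36) = 15809/162, g(173/36) = 8812/81, g(61/12) = 2171/18, g(193/36) = 10777/81.
Sum = Δx · [g(113/36) + g(41/12) + g(133/36) + ...].
Sum ≈ 222.6440.

222.6440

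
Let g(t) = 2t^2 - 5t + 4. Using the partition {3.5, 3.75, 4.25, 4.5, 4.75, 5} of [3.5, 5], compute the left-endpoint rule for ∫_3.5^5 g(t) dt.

26

Subinterval widths: 0.25, 0.5, 0.25, 0.25, 0.25.
Left endpoints: 3.5, 3.75, 4.25, 4.5, 4.75.
g(3.5) = 11, g(3.75) = 13.375, g(4.25) = 18.875, g(4.5) = 22, g(4.75) = 25.375.
Sum = Σ Δt_i · g(t_i).
Sum = 26.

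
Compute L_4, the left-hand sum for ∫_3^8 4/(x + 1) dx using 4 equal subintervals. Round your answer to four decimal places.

3.6168

Δx = (8 − 3)/4 = 1.25.
Left endpoints: 3, 4.25, 5.5, 6.75.
f(3) = 1, f(4.25) = 16/21, f(5.5) = 8/13, f(6.75) = 16/31.
Sum = Δx · [f(3) + f(4.25) + f(5.5) + f(6.75)].
Sum ≈ 3.6168.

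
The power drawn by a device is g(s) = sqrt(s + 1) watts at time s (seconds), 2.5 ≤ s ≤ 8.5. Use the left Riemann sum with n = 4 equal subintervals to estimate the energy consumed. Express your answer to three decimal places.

Δs = (8.5 − 2.5)/4 = 1.5.
Left endpoints: 2.5, 4, 5.5, 7.
g(2.5) ≈ 1.871, g(4) ≈ 2.236, g(5.5) ≈ 2.550, g(7) ≈ 2.828.
Sum = Δs · [g(2.5) + g(4) + g(5.5) + g(7)].
Sum ≈ 14.227.

14.227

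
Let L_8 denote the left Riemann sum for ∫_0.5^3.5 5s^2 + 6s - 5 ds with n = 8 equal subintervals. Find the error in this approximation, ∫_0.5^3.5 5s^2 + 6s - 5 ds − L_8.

14.2734375

Exact integral: ∫_0.5^3.5 f(s) ds = 92.25.
L_8 = 77.9765625.
Error = 92.25 − 77.9765625 = 14.2734375.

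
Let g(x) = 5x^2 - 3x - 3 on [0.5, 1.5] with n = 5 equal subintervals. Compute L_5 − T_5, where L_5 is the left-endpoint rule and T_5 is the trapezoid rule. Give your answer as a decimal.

-0.7

L_5 = -1.25.
T_5 = -0.55.
L_5 − T_5 = -0.7.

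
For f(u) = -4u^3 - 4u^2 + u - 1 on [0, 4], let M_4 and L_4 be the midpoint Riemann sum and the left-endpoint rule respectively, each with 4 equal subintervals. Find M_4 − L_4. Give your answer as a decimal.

-130

M_4 = -328.
L_4 = -198.
M_4 − L_4 = -130.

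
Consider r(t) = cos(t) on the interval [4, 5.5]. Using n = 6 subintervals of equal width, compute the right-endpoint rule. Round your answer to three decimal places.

Δt = (5.5 − 4)/6 = 0.25.
Right endpoints: 4.25, 4.5, 4.75, 5, 5.25, 5.5.
r(4.25) ≈ -0.446, r(4.5) ≈ -0.211, r(4.75) ≈ 0.038, r(5) ≈ 0.284, r(5.25) ≈ 0.512, r(5.5) ≈ 0.709.
Sum = Δt · [r(4.25) + r(4.5) + r(4.75) + ...].
Sum ≈ 0.221.

0.221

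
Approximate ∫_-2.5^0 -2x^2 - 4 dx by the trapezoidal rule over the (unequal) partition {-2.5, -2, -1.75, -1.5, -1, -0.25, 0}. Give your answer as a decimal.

-20.65625

Subinterval widths: 0.5, 0.25, 0.25, 0.5, 0.75, 0.25.
f(-2.5) = -16.5, f(-2) = -12, f(-1.75) = -10.125, f(-1.5) = -8.5, f(-1) = -6, f(-0.25) = -4.125, f(0) = -4.
On each subinterval the trapezoid contributes (Δx_i/2)·[f(x_{i-1}) + f(x_i)].
Sum = -20.65625.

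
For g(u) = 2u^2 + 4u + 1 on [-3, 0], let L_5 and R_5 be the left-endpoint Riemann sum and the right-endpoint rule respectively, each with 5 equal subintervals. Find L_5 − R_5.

3.6

L_5 = 5.16.
R_5 = 1.56.
L_5 − R_5 = 3.6.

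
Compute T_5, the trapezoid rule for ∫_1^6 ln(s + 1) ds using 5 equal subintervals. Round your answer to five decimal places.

7.20563

Δs = (6 − 1)/5 = 1.
f(1) ≈ 0.69315, f(2) ≈ 1.09861, f(3) ≈ 1.38629, f(4) ≈ 1.60944, f(5) ≈ 1.79176, f(6) ≈ 1.94591.
T_5 = (Δs/2)·[f(s_0) + 2f(s_1) + ... + 2f(s_{4}) + f(s_5)].
Sum ≈ 7.20563.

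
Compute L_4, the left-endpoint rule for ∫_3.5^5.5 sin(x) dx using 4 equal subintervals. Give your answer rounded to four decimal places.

Δx = (5.5 − 3.5)/4 = 0.5.
Left endpoints: 3.5, 4, 4.5, 5.
f(3.5) ≈ -0.3508, f(4) ≈ -0.7568, f(4.5) ≈ -0.9775, f(5) ≈ -0.9589.
Sum = Δx · [f(3.5) + f(4) + f(4.5) + f(5)].
Sum ≈ -1.5220.

-1.5220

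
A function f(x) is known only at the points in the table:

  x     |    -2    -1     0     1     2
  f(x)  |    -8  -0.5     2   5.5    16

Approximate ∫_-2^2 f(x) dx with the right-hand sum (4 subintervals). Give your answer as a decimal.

Δx = 1.
Sum = 1·[(-0.5) + 2 + 5.5 + 16] = 23.

23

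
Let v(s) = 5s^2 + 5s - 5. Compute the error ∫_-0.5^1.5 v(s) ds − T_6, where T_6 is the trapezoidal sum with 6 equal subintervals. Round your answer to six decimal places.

-0.185185

Exact integral: ∫_-0.5^1.5 v(s) ds ≈ 0.83333333.
T_6 ≈ 1.01851852.
Error ≈ 0.83333333 − 1.01851852 ≈ -0.185185.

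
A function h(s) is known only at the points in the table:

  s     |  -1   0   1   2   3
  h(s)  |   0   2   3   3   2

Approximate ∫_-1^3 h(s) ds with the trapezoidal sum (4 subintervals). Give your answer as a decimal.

9

Δs = 1.
T_4 = (1/2)·[0 + 2·2 + 2·3 + 2·3 + 2] = 9.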